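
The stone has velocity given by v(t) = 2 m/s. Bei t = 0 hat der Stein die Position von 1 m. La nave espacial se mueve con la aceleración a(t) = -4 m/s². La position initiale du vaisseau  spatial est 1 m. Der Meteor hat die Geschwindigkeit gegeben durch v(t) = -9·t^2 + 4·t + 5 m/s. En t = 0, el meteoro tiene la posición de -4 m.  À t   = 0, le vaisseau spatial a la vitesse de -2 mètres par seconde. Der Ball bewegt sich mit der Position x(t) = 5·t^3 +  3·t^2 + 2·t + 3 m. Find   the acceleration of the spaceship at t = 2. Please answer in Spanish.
Tenemos la aceleración a(t) = -4. Sustituyendo t = 2: a(2) = -4.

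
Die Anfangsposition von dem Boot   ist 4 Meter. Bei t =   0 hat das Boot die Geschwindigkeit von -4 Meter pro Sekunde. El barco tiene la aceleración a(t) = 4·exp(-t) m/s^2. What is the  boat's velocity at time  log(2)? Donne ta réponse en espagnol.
Para resolver esto, necesitamos tomar 1 antiderivada de nuestra ecuación de la aceleración a(t) = 4·exp(-t). Integrando la aceleración y usando la condición inicial v(0) = -4, obtenemos v(t) = -4·exp(-t). Usando v(t) = -4·exp(-t) y sustituyendo t = log(2), encontramos v = -2.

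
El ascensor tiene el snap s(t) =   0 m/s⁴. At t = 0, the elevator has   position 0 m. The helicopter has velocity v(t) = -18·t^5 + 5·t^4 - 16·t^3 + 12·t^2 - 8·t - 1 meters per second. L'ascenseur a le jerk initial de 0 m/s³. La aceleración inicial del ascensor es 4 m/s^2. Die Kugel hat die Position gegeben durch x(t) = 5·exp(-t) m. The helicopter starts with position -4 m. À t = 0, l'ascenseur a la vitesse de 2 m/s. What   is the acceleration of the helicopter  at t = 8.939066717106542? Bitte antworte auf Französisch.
Pour résoudre ceci, nous devons prendre 1 dérivée de notre équation de la vitesse v(t) = -18·t^5 + 5·t^4 - 16·t^3 + 12·t^2 - 8·t - 1. La dérivée de la vitesse donne l'accélération: a(t) = -90·t^4 + 20·t^3 - 48·t^2 + 24·t - 8. Nous avons l'accélération a(t) = -90·t^4 + 20·t^3 - 48·t^2 + 24·t - 8. En substituant t = 8.939066717106542: a(8.939066717106542) = -564003.467776021.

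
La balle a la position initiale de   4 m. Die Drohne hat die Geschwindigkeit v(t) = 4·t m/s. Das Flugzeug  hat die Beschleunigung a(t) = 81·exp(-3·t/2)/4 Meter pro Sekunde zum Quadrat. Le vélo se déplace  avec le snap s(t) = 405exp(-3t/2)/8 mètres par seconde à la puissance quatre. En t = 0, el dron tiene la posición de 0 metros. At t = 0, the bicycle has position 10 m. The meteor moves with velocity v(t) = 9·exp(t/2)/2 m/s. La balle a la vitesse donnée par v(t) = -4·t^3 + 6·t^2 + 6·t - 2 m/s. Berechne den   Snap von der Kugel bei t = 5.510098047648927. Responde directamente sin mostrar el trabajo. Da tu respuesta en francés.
s(5.510098047648927) = -24.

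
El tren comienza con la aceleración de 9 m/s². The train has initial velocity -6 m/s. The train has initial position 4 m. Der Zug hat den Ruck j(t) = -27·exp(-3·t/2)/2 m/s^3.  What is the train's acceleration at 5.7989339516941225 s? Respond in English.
We need to integrate our jerk equation j(t) = -27·exp(-3·t/2)/2 1 time. The integral of jerk, with a(0) = 9, gives acceleration: a(t) = 9·exp(-3·t/2). Using a(t) = 9·exp(-3·t/2) and substituting t = 5.7989339516941225, we find a = 0.00150167166179642.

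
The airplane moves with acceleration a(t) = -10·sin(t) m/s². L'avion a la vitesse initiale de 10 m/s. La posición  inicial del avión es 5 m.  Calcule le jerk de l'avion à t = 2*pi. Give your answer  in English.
We must differentiate our acceleration equation a(t) = -10·sin(t) 1 time. The derivative of acceleration gives jerk: j(t) = -10·cos(t). From the given jerk equation j(t) = -10·cos(t), we substitute t = 2*pi to get j = -10.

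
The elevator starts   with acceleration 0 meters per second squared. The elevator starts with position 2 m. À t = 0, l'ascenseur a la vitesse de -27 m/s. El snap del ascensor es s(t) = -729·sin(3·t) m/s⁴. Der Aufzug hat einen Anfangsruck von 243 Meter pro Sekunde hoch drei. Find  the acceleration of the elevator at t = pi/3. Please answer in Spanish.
Debemos encontrar la antiderivada de nuestra ecuación del snap s(t) = -729·sin(3·t) 2 veces. La antiderivada del snap es la sacudida. Usando j(0) = 243, obtenemos j(t) = 243·cos(3·t). Integrando la sacudida y usando la condición inicial a(0) = 0, obtenemos a(t) = 81·sin(3·t). De la ecuación de la aceleración a(t) = 81·sin(3·t), sustituimos t = pi/3 para obtener a = 0.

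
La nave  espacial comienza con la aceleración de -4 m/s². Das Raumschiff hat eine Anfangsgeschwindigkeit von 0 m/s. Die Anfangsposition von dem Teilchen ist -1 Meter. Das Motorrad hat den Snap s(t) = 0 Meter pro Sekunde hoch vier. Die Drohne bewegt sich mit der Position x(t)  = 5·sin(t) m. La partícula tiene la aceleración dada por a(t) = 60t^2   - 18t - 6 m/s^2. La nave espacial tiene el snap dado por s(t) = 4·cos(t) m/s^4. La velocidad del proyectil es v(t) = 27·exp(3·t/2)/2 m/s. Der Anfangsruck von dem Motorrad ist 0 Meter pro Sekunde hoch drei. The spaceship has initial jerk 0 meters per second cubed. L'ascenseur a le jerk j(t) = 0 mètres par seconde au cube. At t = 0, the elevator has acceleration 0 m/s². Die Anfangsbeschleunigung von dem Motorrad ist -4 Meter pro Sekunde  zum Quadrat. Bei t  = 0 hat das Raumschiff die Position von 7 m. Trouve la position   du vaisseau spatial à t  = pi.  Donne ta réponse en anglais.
We need to integrate our snap equation s(t) = 4·cos(t) 4 times. Integrating snap and using the initial condition j(0) = 0, we get j(t) = 4·sin(t). Finding the integral of j(t) and using a(0) = -4: a(t) = -4·cos(t). Taking ∫a(t)dt and applying v(0) = 0, we find v(t) = -4·sin(t). Integrating velocity and using the initial condition x(0) = 7, we get x(t) = 4·cos(t) + 3. From the given position equation x(t) = 4·cos(t) + 3, we substitute t = pi to get x = -1.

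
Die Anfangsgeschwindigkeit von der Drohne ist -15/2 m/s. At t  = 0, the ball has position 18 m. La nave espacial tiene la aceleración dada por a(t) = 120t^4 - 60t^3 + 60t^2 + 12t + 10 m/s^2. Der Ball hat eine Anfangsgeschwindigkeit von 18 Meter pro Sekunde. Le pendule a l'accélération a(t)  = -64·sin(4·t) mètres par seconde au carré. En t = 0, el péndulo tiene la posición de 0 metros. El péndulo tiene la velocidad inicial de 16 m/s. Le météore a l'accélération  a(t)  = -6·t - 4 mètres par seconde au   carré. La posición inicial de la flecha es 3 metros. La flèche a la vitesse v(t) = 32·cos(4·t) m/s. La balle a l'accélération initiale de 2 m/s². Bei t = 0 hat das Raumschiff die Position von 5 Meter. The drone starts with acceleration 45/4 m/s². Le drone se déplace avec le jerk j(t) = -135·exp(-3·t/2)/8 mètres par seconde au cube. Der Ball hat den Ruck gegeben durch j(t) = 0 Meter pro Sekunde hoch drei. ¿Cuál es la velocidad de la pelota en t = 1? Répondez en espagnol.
Debemos encontrar la antiderivada de nuestra ecuación de la sacudida j(t) = 0 2 veces. Integrando la sacudida y usando la condición inicial a(0) = 2, obtenemos a(t) = 2. Integrando la aceleración y usando la condición inicial v(0) = 18, obtenemos v(t) = 2·t + 18. Tenemos la velocidad v(t) = 2·t + 18. Sustituyendo t = 1: v(1) = 20.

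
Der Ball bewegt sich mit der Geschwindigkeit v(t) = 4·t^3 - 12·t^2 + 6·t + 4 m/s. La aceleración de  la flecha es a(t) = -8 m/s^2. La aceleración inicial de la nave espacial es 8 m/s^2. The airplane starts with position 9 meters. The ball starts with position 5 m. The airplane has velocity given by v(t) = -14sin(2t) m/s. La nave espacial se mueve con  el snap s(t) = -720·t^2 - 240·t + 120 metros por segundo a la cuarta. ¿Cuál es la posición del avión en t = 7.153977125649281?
Para resolver esto, necesitamos tomar 1 antiderivada de nuestra ecuación de la velocidad v(t) = -14·sin(2·t). La integral de la velocidad es la posición. Usando x(0) = 9, obtenemos x(t) = 7·cos(2·t) + 2. Usando x(t) = 7·cos(2·t) + 2 y sustituyendo t = 7.153977125649281, encontramos x = 0.810292197936626.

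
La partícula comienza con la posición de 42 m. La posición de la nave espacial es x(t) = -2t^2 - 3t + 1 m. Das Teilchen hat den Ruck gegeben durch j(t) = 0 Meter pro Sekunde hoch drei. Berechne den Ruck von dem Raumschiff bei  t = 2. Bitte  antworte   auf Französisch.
Pour résoudre ceci, nous devons prendre 3 dérivées de notre équation de la position x(t) = -2·t^2 - 3·t + 1. En prenant d/dt de x(t), nous trouvons v(t) = -4·t - 3. La dérivée de la vitesse donne l'accélération: a(t) = -4. En prenant d/dt de a(t), nous trouvons j(t) = 0. Nous avons le jerk j(t) = 0. En substituant t = 2: j(2) = 0.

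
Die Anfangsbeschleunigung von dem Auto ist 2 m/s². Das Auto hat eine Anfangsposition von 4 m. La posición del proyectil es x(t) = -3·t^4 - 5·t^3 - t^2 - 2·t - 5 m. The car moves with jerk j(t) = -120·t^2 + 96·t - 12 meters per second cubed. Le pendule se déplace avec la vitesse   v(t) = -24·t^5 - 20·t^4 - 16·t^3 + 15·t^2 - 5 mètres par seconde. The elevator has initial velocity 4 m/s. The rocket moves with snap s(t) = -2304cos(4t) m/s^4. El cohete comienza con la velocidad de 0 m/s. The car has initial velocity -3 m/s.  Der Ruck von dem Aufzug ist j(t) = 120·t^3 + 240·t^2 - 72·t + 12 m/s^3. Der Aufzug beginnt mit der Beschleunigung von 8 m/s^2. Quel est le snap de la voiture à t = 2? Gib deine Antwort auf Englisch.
Starting from jerk j(t) = -120·t^2 + 96·t - 12, we take 1 derivative. Taking d/dt of j(t), we find s(t) = 96 - 240·t. From the given snap equation s(t) = 96 - 240·t, we substitute t = 2 to get s = -384.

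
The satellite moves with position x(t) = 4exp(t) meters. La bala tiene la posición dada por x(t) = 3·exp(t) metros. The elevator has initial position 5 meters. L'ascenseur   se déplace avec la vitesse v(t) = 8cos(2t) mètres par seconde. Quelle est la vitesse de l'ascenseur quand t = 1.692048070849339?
De l'équation de la vitesse v(t) = 8·cos(2·t), nous substituons t = 1.692048070849339 pour obtenir v = -7.76591876695286.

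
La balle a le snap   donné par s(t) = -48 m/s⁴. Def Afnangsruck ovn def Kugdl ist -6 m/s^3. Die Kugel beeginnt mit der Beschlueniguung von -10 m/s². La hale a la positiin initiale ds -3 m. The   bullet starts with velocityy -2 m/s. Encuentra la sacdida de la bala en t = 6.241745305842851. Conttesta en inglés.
To solve this, we need to take 1 antiderivative of our snap equation s(t) = -48. Finding the antiderivative of s(t) and using j(0) = -6: j(t) = -48·t - 6. Using j(t) = -48·t - 6 and substituting t = 6.241745305842851, we find j = -305.603774680457.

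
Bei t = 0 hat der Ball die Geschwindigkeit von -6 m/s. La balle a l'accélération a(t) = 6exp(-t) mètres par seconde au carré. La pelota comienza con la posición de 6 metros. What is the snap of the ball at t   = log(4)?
To solve this, we need to take 2 derivatives of our acceleration equation a(t) = 6·exp(-t). The derivative of acceleration gives jerk: j(t) = -6·exp(-t). The derivative of jerk gives snap: s(t) = 6·exp(-t). From the given snap equation s(t) = 6·exp(-t), we substitute t = log(4) to get s = 3/2.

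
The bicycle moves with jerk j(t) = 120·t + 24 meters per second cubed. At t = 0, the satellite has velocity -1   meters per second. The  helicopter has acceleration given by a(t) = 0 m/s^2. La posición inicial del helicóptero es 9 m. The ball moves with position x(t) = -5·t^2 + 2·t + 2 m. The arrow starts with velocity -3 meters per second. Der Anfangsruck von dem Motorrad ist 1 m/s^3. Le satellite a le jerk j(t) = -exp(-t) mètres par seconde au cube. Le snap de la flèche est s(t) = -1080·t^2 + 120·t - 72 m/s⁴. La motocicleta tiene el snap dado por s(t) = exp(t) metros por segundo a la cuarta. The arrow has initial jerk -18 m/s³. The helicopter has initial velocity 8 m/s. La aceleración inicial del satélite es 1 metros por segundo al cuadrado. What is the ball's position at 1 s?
Using x(t) = -5·t^2 + 2·t + 2 and substituting t = 1, we find x = -1.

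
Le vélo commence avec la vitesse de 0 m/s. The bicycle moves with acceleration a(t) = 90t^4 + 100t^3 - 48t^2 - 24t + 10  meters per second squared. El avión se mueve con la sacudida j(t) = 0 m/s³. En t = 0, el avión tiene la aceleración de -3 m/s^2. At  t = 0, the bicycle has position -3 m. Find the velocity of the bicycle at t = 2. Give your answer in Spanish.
Necesitamos integrar nuestra ecuación de la aceleración a(t) = 90·t^4 + 100·t^3 - 48·t^2 - 24·t + 10 1 vez. Integrando la aceleración y usando la condición inicial v(0) = 0, obtenemos v(t) = t·(18·t^4 + 25·t^3 - 16·t^2 - 12·t + 10). Tenemos la velocidad v(t) = t·(18·t^4 + 25·t^3 - 16·t^2 - 12·t + 10). Sustituyendo t = 2: v(2) = 820.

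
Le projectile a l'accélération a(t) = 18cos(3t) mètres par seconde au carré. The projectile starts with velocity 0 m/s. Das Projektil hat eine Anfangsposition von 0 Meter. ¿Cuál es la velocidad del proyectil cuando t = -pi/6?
Para resolver esto, necesitamos tomar 1 antiderivada de nuestra ecuación de la aceleración a(t) = 18·cos(3·t). Tomando ∫a(t)dt y aplicando v(0) = 0, encontramos v(t) = 6·sin(3·t). Usando v(t) = 6·sin(3·t) y sustituyendo t = -pi/6, encontramos v = -6.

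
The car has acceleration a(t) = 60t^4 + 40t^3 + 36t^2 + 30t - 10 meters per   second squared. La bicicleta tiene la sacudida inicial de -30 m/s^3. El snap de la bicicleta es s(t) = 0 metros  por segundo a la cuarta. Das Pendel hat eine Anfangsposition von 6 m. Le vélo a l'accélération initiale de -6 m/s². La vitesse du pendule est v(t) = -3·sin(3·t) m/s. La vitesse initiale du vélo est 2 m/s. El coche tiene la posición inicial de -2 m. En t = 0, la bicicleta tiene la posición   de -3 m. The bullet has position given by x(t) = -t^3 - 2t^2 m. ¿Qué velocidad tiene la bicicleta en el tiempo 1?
Necesitamos integrar nuestra ecuación del snap s(t) = 0 3 veces. Tomando ∫s(t)dt y aplicando j(0) = -30, encontramos j(t) = -30. Integrando la sacudida y usando la condición inicial a(0) = -6, obtenemos a(t) = -30·t - 6. La integral de la aceleración, con v(0) = 2, da la velocidad: v(t) = -15·t^2 - 6·t + 2. Tenemos la velocidad v(t) = -15·t^2 - 6·t + 2. Sustituyendo t = 1: v(1) = -19.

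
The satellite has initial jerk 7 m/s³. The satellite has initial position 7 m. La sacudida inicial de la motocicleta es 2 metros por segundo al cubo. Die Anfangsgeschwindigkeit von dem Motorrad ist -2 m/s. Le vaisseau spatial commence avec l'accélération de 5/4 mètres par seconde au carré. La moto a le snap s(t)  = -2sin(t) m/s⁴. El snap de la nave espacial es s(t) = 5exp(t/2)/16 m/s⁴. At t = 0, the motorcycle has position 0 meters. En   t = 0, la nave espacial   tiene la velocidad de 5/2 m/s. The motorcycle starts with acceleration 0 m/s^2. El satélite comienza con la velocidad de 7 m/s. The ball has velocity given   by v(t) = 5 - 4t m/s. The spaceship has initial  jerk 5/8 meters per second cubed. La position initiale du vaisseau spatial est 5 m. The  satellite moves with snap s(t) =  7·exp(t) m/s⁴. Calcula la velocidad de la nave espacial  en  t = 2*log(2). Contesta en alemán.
Ausgehend von dem Snap s(t) = 5·exp(t/2)/16, nehmen wir 3 Integrale. Mit ∫s(t)dt und Anwendung von j(0) = 5/8, finden wir j(t) = 5·exp(t/2)/8. Das Integral von dem Ruck ist die Beschleunigung. Mit a(0) = 5/4 erhalten wir a(t) = 5·exp(t/2)/4. Das Integral von der Beschleunigung, mit v(0) = 5/2, ergibt die Geschwindigkeit: v(t) = 5·exp(t/2)/2. Mit v(t) = 5·exp(t/2)/2 und Einsetzen von t = 2*log(2), finden wir v = 5.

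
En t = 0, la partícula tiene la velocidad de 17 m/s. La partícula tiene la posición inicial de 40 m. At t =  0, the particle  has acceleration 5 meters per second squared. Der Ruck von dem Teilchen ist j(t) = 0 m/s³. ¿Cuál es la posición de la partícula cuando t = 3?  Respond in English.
We must find the integral of our jerk equation j(t) = 0 3 times. Finding the integral of j(t) and using a(0) = 5: a(t) = 5. Finding the integral of a(t) and using v(0) = 17: v(t) = 5·t + 17. Finding the antiderivative of v(t) and using x(0) = 40: x(t) = 5·t^2/2 + 17·t + 40. Using x(t) = 5·t^2/2 + 17·t + 40 and substituting t = 3, we find x = 227/2.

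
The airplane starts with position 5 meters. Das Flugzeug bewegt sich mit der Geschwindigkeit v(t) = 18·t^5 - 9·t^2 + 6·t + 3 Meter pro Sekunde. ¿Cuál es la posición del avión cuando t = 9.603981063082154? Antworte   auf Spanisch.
Para resolver esto, necesitamos tomar 1 integral de nuestra ecuación de la velocidad v(t) = 18·t^5 - 9·t^2 + 6·t + 3. La integral de la velocidad, con x(0) = 5, da la posición: x(t) = 3·t^6 - 3·t^3 + 3·t^2 + 3·t + 5. Usando x(t) = 3·t^6 - 3·t^3 + 3·t^2 + 3·t + 5 y sustituyendo t = 9.603981063082154, encontramos x = 2351775.33010605.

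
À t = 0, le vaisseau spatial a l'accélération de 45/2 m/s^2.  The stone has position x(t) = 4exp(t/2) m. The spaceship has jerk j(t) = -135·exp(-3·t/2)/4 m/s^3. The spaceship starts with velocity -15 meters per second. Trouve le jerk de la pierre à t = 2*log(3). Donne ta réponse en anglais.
Starting from position x(t) = 4·exp(t/2), we take 3 derivatives. Taking d/dt of x(t), we find v(t) = 2·exp(t/2). Taking d/dt of v(t), we find a(t) = exp(t/2). The derivative of acceleration gives jerk: j(t) = exp(t/2)/2. From the given jerk equation j(t) = exp(t/2)/2, we substitute t = 2*log(3) to get j = 3/2.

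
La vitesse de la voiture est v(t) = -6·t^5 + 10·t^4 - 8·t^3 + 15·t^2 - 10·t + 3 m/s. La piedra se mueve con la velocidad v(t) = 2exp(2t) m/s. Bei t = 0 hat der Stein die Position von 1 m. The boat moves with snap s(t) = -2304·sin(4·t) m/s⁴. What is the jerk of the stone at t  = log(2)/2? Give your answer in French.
En partant de la vitesse v(t) = 2·exp(2·t), nous prenons 2 dérivées. En prenant d/dt de v(t), nous trouvons a(t) = 4·exp(2·t). En prenant d/dt de a(t), nous trouvons j(t) = 8·exp(2·t). Nous avons le jerk j(t) = 8·exp(2·t). En substituant t = log(2)/2: j(log(2)/2) = 16.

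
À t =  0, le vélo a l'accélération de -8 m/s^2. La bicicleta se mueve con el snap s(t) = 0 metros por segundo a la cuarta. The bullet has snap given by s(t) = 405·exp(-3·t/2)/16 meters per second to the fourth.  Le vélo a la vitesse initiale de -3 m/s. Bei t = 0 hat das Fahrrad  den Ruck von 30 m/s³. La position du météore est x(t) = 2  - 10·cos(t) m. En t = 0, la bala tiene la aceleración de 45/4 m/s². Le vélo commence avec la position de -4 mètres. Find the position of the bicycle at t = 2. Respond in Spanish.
Debemos encontrar la integral de nuestra ecuación del snap s(t) = 0 4 veces. La integral del snap, con j(0) = 30, da la sacudida: j(t) = 30. Tomando ∫j(t)dt y aplicando a(0) = -8, encontramos a(t) = 30·t - 8. La integral de la aceleración es la velocidad. Usando v(0) = -3, obtenemos v(t) = 15·t^2 - 8·t - 3. La antiderivada de la velocidad, con x(0) = -4, da la posición: x(t) = 5·t^3 - 4·t^2 - 3·t - 4. Usando x(t) = 5·t^3 - 4·t^2 - 3·t - 4 y sustituyendo t = 2, encontramos x = 14.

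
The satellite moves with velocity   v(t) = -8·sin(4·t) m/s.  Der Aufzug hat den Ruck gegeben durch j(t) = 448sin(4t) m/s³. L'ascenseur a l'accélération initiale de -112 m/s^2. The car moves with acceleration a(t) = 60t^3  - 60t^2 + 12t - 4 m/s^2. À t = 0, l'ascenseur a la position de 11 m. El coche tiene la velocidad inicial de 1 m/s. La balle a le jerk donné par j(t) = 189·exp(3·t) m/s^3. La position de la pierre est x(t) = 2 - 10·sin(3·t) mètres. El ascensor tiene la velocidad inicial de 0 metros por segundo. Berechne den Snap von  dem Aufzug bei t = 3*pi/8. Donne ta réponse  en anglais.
Starting from jerk j(t) = 448·sin(4·t), we take 1 derivative. The derivative of jerk gives snap: s(t) = 1792·cos(4·t). We have snap s(t) = 1792·cos(4·t). Substituting t = 3*pi/8: s(3*pi/8) = 0.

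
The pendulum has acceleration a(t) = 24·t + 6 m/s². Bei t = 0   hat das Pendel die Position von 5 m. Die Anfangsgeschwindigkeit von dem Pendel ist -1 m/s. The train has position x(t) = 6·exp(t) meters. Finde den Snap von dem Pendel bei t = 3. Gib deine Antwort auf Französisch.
Nous devons dériver notre équation de l'accélération a(t) = 24·t + 6 2 fois. En prenant d/dt de a(t), nous trouvons j(t) = 24. La dérivée du jerk donne le snap: s(t) = 0. En utilisant s(t) = 0 et en substituant t = 3, nous trouvons s = 0.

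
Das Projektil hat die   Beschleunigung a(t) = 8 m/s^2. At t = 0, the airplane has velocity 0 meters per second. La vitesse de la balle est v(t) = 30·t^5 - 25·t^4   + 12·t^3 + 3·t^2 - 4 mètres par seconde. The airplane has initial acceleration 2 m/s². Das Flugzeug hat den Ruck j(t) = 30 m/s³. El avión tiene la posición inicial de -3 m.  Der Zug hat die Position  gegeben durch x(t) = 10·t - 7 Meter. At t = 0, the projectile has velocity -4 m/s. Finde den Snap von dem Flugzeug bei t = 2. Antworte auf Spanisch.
Partiendo de la sacudida j(t) = 30, tomamos 1 derivada. Derivando la sacudida, obtenemos el snap: s(t) = 0. De la ecuación del snap s(t) = 0, sustituimos t = 2 para obtener s = 0.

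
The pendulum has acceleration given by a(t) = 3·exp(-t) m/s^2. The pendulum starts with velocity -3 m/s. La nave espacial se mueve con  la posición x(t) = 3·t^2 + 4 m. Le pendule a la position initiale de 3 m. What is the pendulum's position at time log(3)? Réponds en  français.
Nous devons intégrer notre équation de l'accélération a(t) = 3·exp(-t) 2 fois. La primitive de l'accélération, avec v(0) = -3, donne la vitesse: v(t) = -3·exp(-t). En intégrant la vitesse et en utilisant la condition initiale x(0) = 3, nous obtenons x(t) = 3·exp(-t). En utilisant x(t) = 3·exp(-t) et en substituant t = log(3), nous trouvons x = 1.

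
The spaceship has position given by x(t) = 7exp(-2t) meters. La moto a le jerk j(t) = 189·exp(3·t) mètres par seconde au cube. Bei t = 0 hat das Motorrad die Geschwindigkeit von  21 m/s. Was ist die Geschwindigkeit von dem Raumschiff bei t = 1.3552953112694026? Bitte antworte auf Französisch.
En partant de la position x(t) = 7·exp(-2·t), nous prenons 1 dérivée. La dérivée de la position donne la vitesse: v(t) = -14·exp(-2·t). Nous avons la vitesse v(t) = -14·exp(-2·t). En substituant t = 1.3552953112694026: v(1.3552953112694026) = -0.930965282522931.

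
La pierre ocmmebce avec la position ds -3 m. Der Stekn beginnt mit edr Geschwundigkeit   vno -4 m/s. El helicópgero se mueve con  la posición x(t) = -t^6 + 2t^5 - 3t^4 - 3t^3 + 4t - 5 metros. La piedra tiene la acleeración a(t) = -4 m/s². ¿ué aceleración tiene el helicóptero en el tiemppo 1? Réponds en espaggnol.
Debemos derivar nuestra ecuación de la posición x(t) = -t^6 + 2·t^5 - 3·t^4 - 3·t^3 + 4·t - 5 2 veces. La derivada de la posición da la velocidad: v(t) = -6·t^5 + 10·t^4 - 12·t^3 - 9·t^2 + 4. Derivando la velocidad, obtenemos la aceleración: a(t) = -30·t^4 + 40·t^3 - 36·t^2 - 18·t. Usando a(t) = -30·t^4 + 40·t^3 - 36·t^2 - 18·t y sustituyendo t = 1, encontramos a = -44.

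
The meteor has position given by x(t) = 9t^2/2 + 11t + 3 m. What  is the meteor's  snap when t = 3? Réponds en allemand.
Ausgehend von der Position x(t) = 9·t^2/2 + 11·t + 3, nehmen wir 4 Ableitungen. Die Ableitung von der Position ergibt die Geschwindigkeit: v(t) = 9·t + 11. Die Ableitung von der Geschwindigkeit ergibt die Beschleunigung: a(t) = 9. Die Ableitung von der Beschleunigung ergibt den Ruck: j(t) = 0. Durch Ableiten von dem Ruck erhalten wir den Snap: s(t) = 0. Mit s(t) = 0 und Einsetzen von t = 3, finden wir s = 0.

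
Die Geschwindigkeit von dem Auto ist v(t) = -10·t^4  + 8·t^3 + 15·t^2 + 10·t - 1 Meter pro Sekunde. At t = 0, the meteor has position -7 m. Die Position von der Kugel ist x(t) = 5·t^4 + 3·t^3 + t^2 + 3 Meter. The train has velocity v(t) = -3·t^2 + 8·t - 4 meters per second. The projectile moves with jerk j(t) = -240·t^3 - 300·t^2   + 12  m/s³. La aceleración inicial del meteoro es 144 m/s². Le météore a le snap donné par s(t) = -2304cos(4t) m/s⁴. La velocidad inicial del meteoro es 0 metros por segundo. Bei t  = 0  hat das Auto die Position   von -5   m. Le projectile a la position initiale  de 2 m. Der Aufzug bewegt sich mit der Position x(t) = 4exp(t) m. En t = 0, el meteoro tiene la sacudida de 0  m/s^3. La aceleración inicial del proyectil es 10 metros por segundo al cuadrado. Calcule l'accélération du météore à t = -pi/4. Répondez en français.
Nous devons intégrer notre équation du snap s(t) = -2304·cos(4·t) 2 fois. La primitive du snap est le jerk. En utilisant j(0) = 0, nous obtenons j(t) = -576·sin(4·t). L'intégrale du jerk, avec a(0) = 144, donne l'accélération: a(t) = 144·cos(4·t). De l'équation de l'accélération a(t) = 144·cos(4·t), nous substituons t = -pi/4 pour obtenir a = -144.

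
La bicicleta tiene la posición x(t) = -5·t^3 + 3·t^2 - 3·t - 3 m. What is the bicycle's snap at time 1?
Starting from position x(t) = -5·t^3 + 3·t^2 - 3·t - 3, we take 4 derivatives. Differentiating position, we get velocity: v(t) = -15·t^2 + 6·t - 3. The derivative of velocity gives acceleration: a(t) = 6 - 30·t. The derivative of acceleration gives jerk: j(t) = -30. Taking d/dt of j(t), we find s(t) = 0. From the given snap equation s(t) = 0, we substitute t = 1 to get s = 0.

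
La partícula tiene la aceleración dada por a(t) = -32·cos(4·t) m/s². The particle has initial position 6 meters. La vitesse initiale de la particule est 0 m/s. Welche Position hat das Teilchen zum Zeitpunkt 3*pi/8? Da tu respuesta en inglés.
We must find the integral of our acceleration equation a(t) = -32·cos(4·t) 2 times. The antiderivative of acceleration, with v(0) = 0, gives velocity: v(t) = -8·sin(4·t). Taking ∫v(t)dt and applying x(0) = 6, we find x(t) = 2·cos(4·t) + 4. From the given position equation x(t) = 2·cos(4·t) + 4, we substitute t = 3*pi/8 to get x = 4.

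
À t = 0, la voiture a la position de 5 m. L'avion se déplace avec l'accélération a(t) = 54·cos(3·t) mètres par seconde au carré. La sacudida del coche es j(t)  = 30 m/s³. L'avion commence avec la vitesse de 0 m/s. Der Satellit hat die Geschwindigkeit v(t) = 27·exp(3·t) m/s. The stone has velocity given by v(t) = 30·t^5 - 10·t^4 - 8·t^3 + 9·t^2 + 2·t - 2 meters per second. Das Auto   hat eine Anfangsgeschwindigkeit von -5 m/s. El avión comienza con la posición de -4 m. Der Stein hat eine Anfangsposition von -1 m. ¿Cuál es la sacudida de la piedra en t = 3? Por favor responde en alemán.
Wir müssen unsere Gleichung für die Geschwindigkeit v(t) = 30·t^5 - 10·t^4 - 8·t^3 + 9·t^2 + 2·t - 2 2-mal ableiten. Mit d/dt von v(t) finden wir a(t) = 150·t^4 - 40·t^3 - 24·t^2 + 18·t + 2. Mit d/dt von a(t) finden wir j(t) = 600·t^3 - 120·t^2 - 48·t + 18. Mit j(t) = 600·t^3 - 120·t^2 - 48·t + 18 und Einsetzen von t = 3, finden wir j = 14994.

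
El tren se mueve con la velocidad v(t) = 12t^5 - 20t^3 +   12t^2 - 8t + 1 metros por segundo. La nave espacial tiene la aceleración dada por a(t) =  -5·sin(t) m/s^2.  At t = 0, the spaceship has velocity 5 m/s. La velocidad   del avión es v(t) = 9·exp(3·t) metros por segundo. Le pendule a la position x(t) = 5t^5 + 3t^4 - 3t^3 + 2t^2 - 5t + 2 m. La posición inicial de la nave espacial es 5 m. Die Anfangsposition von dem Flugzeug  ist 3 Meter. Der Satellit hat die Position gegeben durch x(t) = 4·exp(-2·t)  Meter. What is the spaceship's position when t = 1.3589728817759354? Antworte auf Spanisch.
Partiendo de la aceleración a(t) = -5·sin(t), tomamos 2 antiderivadas. Tomando ∫a(t)dt y aplicando v(0) = 5, encontramos v(t) = 5·cos(t). Tomando ∫v(t)dt y aplicando x(0) = 5, encontramos x(t) = 5·sin(t) + 5. Tenemos la posición x(t) = 5·sin(t) + 5. Sustituyendo t = 1.3589728817759354: x(1.3589728817759354) = 9.88824586908210.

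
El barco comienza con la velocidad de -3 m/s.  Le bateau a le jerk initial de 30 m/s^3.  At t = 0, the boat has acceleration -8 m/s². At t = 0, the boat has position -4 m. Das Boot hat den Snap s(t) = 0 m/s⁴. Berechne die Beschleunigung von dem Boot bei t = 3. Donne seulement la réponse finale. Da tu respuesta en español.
En t = 3, a = 82.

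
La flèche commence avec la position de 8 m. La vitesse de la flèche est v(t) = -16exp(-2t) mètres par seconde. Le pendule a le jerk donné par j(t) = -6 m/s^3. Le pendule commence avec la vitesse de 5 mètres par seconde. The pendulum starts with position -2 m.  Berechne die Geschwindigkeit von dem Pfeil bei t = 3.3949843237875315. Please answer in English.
We have velocity v(t) = -16·exp(-2·t). Substituting t = 3.3949843237875315: v(3.3949843237875315) = -0.0180000647236288.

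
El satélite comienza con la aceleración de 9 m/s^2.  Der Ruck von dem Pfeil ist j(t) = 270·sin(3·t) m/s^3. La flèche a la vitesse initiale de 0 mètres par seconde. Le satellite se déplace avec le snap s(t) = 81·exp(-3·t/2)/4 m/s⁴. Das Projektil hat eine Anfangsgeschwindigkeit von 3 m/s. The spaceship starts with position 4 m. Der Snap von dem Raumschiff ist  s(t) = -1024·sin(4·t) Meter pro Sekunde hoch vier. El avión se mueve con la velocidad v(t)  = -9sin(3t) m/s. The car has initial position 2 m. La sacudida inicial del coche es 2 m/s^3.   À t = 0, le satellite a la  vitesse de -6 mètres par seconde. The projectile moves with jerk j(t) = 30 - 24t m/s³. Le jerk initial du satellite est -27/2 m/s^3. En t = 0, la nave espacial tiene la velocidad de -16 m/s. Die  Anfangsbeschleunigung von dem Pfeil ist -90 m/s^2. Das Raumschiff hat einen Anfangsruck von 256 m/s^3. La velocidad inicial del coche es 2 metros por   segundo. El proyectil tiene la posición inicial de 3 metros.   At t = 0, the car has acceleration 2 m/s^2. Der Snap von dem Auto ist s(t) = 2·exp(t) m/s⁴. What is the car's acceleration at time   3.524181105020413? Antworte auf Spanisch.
Partiendo del snap s(t) = 2·exp(t), tomamos 2 antiderivadas. Integrando el snap y usando la condición inicial j(0) = 2, obtenemos j(t) = 2·exp(t). Integrando la sacudida y usando la condición inicial a(0) = 2, obtenemos a(t) = 2·exp(t). Tenemos la aceleración a(t) = 2·exp(t). Sustituyendo t = 3.524181105020413: a(3.524181105020413) = 67.8519608458031.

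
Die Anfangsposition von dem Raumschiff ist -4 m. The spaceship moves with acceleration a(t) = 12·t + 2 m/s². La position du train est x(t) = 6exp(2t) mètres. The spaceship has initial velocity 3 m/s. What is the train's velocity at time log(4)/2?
To solve this, we need to take 1 derivative of our position equation x(t) = 6·exp(2·t). Taking d/dt of x(t), we find v(t) = 12·exp(2·t). Using v(t) = 12·exp(2·t) and substituting t = log(4)/2, we find v = 48.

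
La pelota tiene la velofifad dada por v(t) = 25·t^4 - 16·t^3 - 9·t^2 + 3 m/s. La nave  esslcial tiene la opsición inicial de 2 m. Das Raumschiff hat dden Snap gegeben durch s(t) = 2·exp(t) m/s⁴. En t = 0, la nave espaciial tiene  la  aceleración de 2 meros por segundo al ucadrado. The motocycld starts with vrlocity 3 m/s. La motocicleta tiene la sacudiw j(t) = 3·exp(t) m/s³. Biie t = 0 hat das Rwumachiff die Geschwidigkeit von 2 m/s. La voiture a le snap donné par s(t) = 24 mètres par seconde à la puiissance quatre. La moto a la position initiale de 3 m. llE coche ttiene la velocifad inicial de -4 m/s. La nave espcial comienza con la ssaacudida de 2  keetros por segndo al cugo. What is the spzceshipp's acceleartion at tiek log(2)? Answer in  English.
We must find the antiderivative of our snap equation s(t) = 2·exp(t) 2 times. Integrating snap and using the initial condition j(0) = 2, we get j(t) = 2·exp(t). The integral of jerk, with a(0) = 2, gives acceleration: a(t) = 2·exp(t). We have acceleration a(t) = 2·exp(t). Substituting t = log(2): a(log(2)) = 4.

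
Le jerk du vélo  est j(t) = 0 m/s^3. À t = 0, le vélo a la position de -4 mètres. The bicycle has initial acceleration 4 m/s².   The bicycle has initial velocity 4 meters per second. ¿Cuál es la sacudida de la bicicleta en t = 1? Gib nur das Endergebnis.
La sacudida en t = 1 es j = 0.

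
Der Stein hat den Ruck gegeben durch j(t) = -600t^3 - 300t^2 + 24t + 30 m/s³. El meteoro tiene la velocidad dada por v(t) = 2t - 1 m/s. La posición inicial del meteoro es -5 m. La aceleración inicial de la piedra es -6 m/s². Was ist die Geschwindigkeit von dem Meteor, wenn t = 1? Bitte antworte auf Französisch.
De l'équation de la vitesse v(t) = 2·t - 1, nous substituons t = 1 pour obtenir v = 1.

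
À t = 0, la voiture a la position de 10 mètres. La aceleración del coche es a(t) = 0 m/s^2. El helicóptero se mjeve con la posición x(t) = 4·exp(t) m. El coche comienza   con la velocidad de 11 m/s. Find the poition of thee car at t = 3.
To find the answer, we compute 2 antiderivatives of a(t) = 0. Finding the integral of a(t) and using v(0) = 11: v(t) = 11. Integrating velocity and using the initial condition x(0) = 10, we get x(t) = 11·t + 10. From the given position equation x(t) = 11·t + 10, we substitute t = 3 to get x = 43.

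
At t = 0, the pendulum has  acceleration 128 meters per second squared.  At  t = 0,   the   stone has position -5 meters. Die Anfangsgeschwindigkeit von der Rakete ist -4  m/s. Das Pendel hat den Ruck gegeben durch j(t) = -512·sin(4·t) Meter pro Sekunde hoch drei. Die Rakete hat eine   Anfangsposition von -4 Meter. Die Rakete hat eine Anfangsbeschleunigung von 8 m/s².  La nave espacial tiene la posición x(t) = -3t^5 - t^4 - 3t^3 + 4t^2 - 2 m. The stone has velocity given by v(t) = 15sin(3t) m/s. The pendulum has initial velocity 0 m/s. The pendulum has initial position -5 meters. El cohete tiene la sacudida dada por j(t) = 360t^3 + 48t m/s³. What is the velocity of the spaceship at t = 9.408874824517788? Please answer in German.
Ausgehend von der Position x(t) = -3·t^5 - t^4 - 3·t^3 + 4·t^2 - 2, nehmen wir 1 Ableitung. Mit d/dt von x(t) finden wir v(t) = -15·t^4 - 4·t^3 - 9·t^2 + 8·t. Mit v(t) = -15·t^4 - 4·t^3 - 9·t^2 + 8·t und Einsetzen von t = 9.408874824517788, finden wir v = -121608.474351869.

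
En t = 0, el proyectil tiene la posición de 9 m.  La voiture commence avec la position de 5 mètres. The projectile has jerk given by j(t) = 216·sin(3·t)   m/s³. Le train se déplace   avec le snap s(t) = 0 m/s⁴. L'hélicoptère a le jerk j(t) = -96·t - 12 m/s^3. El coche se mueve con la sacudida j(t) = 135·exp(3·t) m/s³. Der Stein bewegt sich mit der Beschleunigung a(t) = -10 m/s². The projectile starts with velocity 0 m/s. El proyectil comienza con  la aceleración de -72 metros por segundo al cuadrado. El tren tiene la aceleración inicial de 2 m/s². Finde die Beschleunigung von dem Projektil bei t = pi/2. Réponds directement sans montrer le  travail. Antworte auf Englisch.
The answer is 0.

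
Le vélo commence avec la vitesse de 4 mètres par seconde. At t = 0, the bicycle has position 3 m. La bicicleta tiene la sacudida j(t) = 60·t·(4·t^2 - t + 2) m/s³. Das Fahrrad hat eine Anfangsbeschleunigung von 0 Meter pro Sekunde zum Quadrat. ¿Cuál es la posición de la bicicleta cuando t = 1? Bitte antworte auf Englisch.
To solve this, we need to take 3 antiderivatives of our jerk equation j(t) = 60·t·(4·t^2 - t + 2). Finding the antiderivative of j(t) and using a(0) = 0: a(t) = 20·t^2·(3·t^2 - t + 3). The integral of acceleration is velocity. Using v(0) = 4, we get v(t) = 12·t^5 - 5·t^4 + 20·t^3 + 4. Integrating velocity and using the initial condition x(0) = 3, we get x(t) = 2·t^6 - t^5 + 5·t^4 + 4·t + 3. From the given position equation x(t) = 2·t^6 - t^5 + 5·t^4 + 4·t + 3, we substitute t = 1 to get x = 13.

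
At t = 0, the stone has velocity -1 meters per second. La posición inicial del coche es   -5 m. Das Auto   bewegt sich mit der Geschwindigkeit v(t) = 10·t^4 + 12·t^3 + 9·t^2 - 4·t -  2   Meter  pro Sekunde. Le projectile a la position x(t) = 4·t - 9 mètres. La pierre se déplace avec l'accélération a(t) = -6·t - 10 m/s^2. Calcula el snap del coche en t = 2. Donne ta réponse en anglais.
To solve this, we need to take 3 derivatives of our velocity equation v(t) = 10·t^4 + 12·t^3 + 9·t^2 - 4·t - 2. Taking d/dt of v(t), we find a(t) = 40·t^3 + 36·t^2 + 18·t - 4. The derivative of acceleration gives jerk: j(t) = 120·t^2 + 72·t + 18. Taking d/dt of j(t), we find s(t) = 240·t + 72. From the given snap equation s(t) = 240·t + 72, we substitute t = 2 to get s = 552.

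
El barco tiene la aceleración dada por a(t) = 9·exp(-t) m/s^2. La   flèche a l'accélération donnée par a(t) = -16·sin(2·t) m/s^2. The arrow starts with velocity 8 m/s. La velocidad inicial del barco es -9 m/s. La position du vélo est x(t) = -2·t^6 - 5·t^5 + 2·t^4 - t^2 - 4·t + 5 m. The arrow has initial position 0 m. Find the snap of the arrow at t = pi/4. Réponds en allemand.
Um dies zu lösen, müssen wir 2 Ableitungen unserer Gleichung für die Beschleunigung a(t) = -16·sin(2·t) nehmen. Die Ableitung von der Beschleunigung ergibt den Ruck: j(t) = -32·cos(2·t). Mit d/dt von j(t) finden wir s(t) = 64·sin(2·t). Mit s(t) = 64·sin(2·t) und Einsetzen von t = pi/4, finden wir s = 64.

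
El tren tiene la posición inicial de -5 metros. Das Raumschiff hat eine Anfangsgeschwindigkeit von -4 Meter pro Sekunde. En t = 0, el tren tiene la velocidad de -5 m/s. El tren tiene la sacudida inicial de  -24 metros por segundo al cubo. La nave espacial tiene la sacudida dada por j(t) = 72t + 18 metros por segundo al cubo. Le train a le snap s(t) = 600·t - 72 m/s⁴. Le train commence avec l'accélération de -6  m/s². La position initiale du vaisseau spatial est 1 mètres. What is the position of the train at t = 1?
To solve this, we need to take 4 integrals of our snap equation s(t) = 600·t - 72. Taking ∫s(t)dt and applying j(0) = -24, we find j(t) = 300·t^2 - 72·t - 24. The antiderivative of jerk is acceleration. Using a(0) = -6, we get a(t) = 100·t^3 - 36·t^2 - 24·t - 6. The antiderivative of acceleration, with v(0) = -5, gives velocity: v(t) = 25·t^4 - 12·t^3 - 12·t^2 - 6·t - 5. Finding the integral of v(t) and using x(0) = -5: x(t) = 5·t^5 - 3·t^4 - 4·t^3 - 3·t^2 - 5·t - 5. From the given position equation x(t) = 5·t^5 - 3·t^4 - 4·t^3 - 3·t^2 - 5·t - 5, we substitute t = 1 to get x = -15.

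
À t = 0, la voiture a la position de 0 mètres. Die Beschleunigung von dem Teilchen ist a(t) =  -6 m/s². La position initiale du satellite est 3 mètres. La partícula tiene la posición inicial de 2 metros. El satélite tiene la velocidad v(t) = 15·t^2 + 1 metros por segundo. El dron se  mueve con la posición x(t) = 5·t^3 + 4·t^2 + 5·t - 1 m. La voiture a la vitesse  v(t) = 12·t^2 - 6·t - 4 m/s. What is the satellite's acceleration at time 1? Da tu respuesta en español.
Para resolver esto, necesitamos tomar 1 derivada de nuestra ecuación de la velocidad v(t) = 15·t^2 + 1. Tomando d/dt de v(t), encontramos a(t) = 30·t. Tenemos la aceleración a(t) = 30·t. Sustituyendo t = 1: a(1) = 30.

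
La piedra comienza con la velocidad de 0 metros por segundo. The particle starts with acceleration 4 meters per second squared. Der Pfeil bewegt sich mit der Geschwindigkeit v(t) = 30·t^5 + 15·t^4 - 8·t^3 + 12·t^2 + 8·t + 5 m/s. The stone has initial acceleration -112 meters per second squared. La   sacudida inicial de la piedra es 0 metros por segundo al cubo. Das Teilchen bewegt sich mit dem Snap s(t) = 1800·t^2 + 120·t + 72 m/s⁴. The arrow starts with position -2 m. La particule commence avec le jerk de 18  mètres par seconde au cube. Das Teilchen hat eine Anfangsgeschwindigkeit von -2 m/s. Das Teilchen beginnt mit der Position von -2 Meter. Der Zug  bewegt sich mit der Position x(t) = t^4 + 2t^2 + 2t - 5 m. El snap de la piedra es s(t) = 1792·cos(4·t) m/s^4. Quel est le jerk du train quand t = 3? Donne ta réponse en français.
En partant de la position x(t) = t^4 + 2·t^2 + 2·t - 5, nous prenons 3 dérivées. En dérivant la position, nous obtenons la vitesse: v(t) = 4·t^3 + 4·t + 2. En prenant d/dt de v(t), nous trouvons a(t) = 12·t^2 + 4. En prenant d/dt de a(t), nous trouvons j(t) = 24·t. Nous avons le jerk j(t) = 24·t. En substituant t = 3: j(3) = 72.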